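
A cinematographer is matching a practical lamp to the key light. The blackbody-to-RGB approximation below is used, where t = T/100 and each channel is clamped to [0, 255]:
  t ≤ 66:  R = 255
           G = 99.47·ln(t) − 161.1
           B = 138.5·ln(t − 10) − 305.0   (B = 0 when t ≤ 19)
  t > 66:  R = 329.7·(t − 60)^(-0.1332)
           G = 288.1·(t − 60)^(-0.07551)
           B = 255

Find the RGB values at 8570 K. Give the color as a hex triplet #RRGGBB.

t = 8570/100 = 85.7; the t > 66 branch applies.
R = 329.7·(85.7 − 60)^(-0.1332) = 329.7·25.7^(-0.1332) = 329.7·0.64893 = 213.952.
G = 288.1·(85.7 − 60)^(-0.07551) = 288.1·25.7^(-0.07551) = 288.1·0.78259 = 225.465.
B = 255 by definition for t > 66.
Rounded: (214, 225, 255).
In hex: #D6E1FF.

#D6E1FF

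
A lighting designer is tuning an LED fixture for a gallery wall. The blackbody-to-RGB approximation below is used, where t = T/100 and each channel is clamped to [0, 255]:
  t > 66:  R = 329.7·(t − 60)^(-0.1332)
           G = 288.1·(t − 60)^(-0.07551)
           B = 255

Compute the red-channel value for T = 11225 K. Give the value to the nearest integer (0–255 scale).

195

t = 11225/100 = 112.25; the t > 66 branch applies.
R = 329.7·(112.25 − 60)^(-0.1332) = 329.7·52.25^(-0.1332) = 329.7·0.59041 = 194.657.
Rounded: 195.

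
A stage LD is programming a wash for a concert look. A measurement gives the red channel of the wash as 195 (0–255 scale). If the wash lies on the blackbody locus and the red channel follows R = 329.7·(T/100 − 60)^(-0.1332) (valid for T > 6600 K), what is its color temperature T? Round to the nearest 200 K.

(t − 60)^(-0.1332) = 195/329.7 = 0.59145.
t − 60 = 0.59145^(1/-0.1332) = 0.59145^(-7.508) = 51.564, so t = 111.564.
T = 100·t = 11156 K → 11200 K to the nearest 200 K.

11200 K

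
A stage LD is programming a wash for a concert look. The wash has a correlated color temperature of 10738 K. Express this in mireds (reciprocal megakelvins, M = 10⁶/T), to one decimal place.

93.1 mireds

M = 10⁶ / 10738 = 93.127 → 93.1 mireds.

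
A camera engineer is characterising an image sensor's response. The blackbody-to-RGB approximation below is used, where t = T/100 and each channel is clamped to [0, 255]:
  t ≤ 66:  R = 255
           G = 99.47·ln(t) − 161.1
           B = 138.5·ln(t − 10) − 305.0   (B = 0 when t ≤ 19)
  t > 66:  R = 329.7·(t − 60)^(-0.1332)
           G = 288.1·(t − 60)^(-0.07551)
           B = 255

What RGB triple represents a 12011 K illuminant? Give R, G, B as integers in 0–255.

t = 12011/100 = 120.11; the t > 66 branch applies.
R = 329.7·(120.11 − 60)^(-0.1332) = 329.7·60.11^(-0.1332) = 329.7·0.57949 = 191.057.
G = 288.1·(120.11 − 60)^(-0.07551) = 288.1·60.11^(-0.07551) = 288.1·0.73396 = 211.454.
B = 255 by definition for t > 66.
Rounded: (191, 211, 255).

R=191, G=211, B=255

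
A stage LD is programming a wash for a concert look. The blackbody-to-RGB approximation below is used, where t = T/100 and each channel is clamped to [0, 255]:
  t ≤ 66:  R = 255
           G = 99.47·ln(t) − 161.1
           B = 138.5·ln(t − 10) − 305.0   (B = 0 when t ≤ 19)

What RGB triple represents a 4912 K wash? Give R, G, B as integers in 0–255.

R=255, G=226, B=203

t = 4912/100 = 49.12; the t ≤ 66 branch applies.
R = 255 by definition for t ≤ 66.
G = 99.47·ln 49.12 − 161.1 = 99.47·3.8943 − 161.1 = 226.263.
B = 138.5·ln(49.12 − 10) − 305.0 = 138.5·ln 39.12 − 305.0 = 138.5·3.6666 − 305.0 = 202.829.
Rounded: (255, 226, 203).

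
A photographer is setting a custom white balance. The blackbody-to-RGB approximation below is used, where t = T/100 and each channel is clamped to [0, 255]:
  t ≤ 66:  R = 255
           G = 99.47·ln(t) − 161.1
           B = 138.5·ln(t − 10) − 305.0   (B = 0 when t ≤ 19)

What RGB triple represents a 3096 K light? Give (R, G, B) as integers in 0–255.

(255, 180, 116)

t = 3096/100 = 30.96; the t ≤ 66 branch applies.
R = 255 by definition for t ≤ 66.
G = 99.47·ln 30.96 − 161.1 = 99.47·3.4327 − 161.1 = 180.350.
B = 138.5·ln(30.96 − 10) − 305.0 = 138.5·ln 20.96 − 305.0 = 138.5·3.0426 − 305.0 = 116.402.
Rounded: (255, 180, 116).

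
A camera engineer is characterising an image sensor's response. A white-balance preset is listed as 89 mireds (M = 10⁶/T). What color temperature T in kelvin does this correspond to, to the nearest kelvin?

11236 K

T = 10⁶ / 89 = 11235.96 K → 11236 K.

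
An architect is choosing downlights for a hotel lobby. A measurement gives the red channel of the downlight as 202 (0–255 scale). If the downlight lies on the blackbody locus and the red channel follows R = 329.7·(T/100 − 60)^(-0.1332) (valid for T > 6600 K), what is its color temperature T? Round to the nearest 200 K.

10000 K

(t − 60)^(-0.1332) = 202/329.7 = 0.61268.
t − 60 = 0.61268^(1/-0.1332) = 0.61268^(-7.508) = 39.569, so t = 99.569.
T = 100·t = 9957 K → 10000 K to the nearest 200 K.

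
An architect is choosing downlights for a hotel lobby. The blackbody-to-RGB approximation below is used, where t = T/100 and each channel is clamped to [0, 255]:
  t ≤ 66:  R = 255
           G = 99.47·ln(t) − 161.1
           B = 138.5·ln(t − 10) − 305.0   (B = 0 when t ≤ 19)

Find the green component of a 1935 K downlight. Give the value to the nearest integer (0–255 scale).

134

t = 1935/100 = 19.35; the t ≤ 66 branch applies.
G = 99.47·ln 19.35 − 161.1 = 99.47·2.9627 − 161.1 = 133.599.
Rounded: 134.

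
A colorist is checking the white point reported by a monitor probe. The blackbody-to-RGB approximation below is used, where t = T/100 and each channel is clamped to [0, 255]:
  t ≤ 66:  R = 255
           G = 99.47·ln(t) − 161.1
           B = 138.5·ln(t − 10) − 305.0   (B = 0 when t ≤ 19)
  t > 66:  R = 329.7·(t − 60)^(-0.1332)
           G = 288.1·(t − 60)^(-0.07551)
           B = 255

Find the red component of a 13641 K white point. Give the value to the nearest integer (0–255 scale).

185

t = 13641/100 = 136.41; the t > 66 branch applies.
R = 329.7·(136.41 − 60)^(-0.1332) = 329.7·76.41^(-0.1332) = 329.7·0.56126 = 185.048.
Rounded: 185.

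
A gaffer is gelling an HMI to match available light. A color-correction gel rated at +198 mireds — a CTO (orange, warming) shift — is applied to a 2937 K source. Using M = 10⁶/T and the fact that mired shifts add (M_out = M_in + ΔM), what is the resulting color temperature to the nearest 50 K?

1850 K

M_in = 10⁶/2937 = 340.48 mireds.
M_out = 340.48 + (+198) = 538.48 mireds.
T_out = 10⁶/538.48 = 1857.1 K → 1850 K.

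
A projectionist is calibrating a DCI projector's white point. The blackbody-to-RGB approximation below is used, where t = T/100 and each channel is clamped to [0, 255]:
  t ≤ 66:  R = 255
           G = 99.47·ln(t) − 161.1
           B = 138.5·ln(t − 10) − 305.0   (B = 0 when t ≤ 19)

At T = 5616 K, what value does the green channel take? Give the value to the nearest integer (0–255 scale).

t = 5616/100 = 56.16; the t ≤ 66 branch applies.
G = 99.47·ln 56.16 − 161.1 = 99.47·4.0282 − 161.1 = 239.586.
Rounded: 240.

240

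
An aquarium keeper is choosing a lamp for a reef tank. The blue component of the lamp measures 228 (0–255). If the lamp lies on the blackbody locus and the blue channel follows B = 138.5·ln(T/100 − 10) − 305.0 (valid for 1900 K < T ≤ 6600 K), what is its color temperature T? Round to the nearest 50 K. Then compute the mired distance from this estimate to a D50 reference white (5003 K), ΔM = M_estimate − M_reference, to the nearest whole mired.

-24 mireds

ln(t − 10) = (228 + 305.0) / 138.5 = 3.8484.
t − 10 = e^3.8484 = 46.917, so t = 56.917.
T = 100·t = 5692 K → 5700 K to the nearest 50 K.
M_estimate = 10⁶/5700 = 175.44; M_reference = 10⁶/5003 = 199.88.
ΔM = 175.44 − 199.88 = -24.44 → -24 mireds.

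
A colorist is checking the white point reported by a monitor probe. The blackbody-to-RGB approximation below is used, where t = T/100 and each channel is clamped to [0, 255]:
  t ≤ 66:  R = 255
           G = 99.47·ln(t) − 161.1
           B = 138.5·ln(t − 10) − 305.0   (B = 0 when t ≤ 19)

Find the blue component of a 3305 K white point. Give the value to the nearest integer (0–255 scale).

t = 3305/100 = 33.05; the t ≤ 66 branch applies.
B = 138.5·ln(33.05 − 10) − 305.0 = 138.5·ln 23.05 − 305.0 = 138.5·3.1377 − 305.0 = 129.567.
Rounded: 130.

130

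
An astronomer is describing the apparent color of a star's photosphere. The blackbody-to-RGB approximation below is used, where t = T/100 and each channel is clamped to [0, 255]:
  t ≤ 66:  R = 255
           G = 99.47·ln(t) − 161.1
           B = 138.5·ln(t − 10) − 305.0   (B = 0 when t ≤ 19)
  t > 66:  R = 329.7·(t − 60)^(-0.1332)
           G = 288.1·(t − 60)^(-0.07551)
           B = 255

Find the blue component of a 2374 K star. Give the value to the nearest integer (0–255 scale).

58

t = 2374/100 = 23.74; the t ≤ 66 branch applies.
B = 138.5·ln(23.74 − 10) − 305.0 = 138.5·ln 13.74 − 305.0 = 138.5·2.6203 − 305.0 = 57.913.
Rounded: 58.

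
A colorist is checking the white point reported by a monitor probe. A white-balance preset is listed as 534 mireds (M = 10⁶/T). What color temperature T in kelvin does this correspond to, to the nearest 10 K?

T = 10⁶ / 534 = 1872.66 K → 1870 K.

1870 K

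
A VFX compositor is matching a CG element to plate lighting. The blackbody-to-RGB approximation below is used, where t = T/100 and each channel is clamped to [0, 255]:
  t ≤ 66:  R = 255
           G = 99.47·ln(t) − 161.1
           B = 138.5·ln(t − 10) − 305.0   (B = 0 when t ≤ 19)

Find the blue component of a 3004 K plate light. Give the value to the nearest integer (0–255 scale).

t = 3004/100 = 30.04; the t ≤ 66 branch applies.
B = 138.5·ln(30.04 − 10) − 305.0 = 138.5·ln 20.04 − 305.0 = 138.5·2.9977 − 305.0 = 110.186.
Rounded: 110.

110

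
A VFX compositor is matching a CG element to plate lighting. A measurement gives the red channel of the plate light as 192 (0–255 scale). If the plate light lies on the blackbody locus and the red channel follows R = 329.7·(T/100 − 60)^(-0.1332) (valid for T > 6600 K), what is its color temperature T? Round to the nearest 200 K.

11800 K

(t − 60)^(-0.1332) = 192/329.7 = 0.58235.
t − 60 = 0.58235^(1/-0.1332) = 0.58235^(-7.508) = 57.929, so t = 117.929.
T = 100·t = 11793 K → 11800 K to the nearest 200 K.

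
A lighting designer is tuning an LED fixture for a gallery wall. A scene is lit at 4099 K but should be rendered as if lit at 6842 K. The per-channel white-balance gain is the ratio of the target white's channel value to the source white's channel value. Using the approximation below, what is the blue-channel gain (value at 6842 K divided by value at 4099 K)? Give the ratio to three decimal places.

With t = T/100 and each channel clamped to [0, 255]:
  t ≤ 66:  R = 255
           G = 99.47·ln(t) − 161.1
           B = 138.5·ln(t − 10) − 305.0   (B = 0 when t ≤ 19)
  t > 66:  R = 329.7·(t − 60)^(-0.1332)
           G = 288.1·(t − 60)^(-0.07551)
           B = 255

At 4099 K (t = 40.99):
  B = 138.5·ln(40.99 − 10) − 305.0 = 138.5·ln 30.99 − 305.0 = 138.5·3.4337 − 305.0 = 170.563.
At 6842 K (t = 68.42):
  B = 255 by definition for t > 66.
Gain = 255.000 / 170.563 = 1.4951 → 1.495.

1.495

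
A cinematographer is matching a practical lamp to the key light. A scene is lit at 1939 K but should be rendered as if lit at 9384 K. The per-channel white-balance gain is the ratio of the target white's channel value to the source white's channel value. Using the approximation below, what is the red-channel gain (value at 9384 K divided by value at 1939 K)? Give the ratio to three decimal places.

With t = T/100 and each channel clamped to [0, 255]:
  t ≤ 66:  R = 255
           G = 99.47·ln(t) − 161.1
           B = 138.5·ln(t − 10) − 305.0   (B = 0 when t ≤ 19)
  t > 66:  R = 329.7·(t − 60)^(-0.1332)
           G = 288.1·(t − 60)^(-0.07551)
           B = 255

At 1939 K (t = 19.39):
  R = 255 by definition for t ≤ 66.
At 9384 K (t = 93.84):
  R = 329.7·(93.84 − 60)^(-0.1332) = 329.7·33.84^(-0.1332) = 329.7·0.62558 = 206.252.
Gain = 206.252 / 255.000 = 0.8088 → 0.809.

0.809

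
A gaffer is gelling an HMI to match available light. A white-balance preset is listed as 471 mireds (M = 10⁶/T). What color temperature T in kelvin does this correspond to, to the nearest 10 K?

2120 K

T = 10⁶ / 471 = 2123.14 K → 2120 K.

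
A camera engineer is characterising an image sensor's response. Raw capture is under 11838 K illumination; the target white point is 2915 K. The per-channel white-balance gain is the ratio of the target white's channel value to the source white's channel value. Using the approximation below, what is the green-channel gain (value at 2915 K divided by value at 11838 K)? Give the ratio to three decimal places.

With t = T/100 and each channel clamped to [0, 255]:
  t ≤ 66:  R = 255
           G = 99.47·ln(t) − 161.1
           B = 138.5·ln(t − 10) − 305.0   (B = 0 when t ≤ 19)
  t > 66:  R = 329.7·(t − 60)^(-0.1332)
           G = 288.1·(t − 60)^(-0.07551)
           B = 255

At 11838 K (t = 118.38):
  G = 288.1·(118.38 − 60)^(-0.07551) = 288.1·58.38^(-0.07551) = 288.1·0.73558 = 211.920.
At 2915 K (t = 29.15):
  G = 99.47·ln 29.15 − 161.1 = 99.47·3.3725 − 161.1 = 174.358.
Gain = 174.358 / 211.920 = 0.8228 → 0.823.

0.823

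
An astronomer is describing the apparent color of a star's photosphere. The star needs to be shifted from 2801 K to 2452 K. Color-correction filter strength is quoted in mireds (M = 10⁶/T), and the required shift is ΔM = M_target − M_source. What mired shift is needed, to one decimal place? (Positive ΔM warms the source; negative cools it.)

+50.8 mireds

M_source = 10⁶/2801 = 357.015; M_target = 10⁶/2452 = 407.830.
ΔM = 407.830 − 357.015 = 50.815 → +50.8 mireds, a warming shift.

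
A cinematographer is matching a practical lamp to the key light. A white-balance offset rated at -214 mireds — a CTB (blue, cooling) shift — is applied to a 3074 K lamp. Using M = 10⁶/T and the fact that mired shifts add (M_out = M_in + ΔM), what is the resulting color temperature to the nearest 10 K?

8980 K

M_in = 10⁶/3074 = 325.31 mireds.
M_out = 325.31 + (-214) = 111.31 mireds.
T_out = 10⁶/111.31 = 8984.0 K → 8980 K.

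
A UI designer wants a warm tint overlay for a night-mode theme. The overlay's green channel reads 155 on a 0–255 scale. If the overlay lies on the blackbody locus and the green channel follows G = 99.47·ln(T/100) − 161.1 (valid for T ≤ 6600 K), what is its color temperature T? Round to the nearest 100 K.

ln t = (155 + 161.1) / 99.47 = 3.1778.
t = e^3.1778 = 23.995.
T = 100·t = 2399 K → 2400 K to the nearest 100 K.

2400 K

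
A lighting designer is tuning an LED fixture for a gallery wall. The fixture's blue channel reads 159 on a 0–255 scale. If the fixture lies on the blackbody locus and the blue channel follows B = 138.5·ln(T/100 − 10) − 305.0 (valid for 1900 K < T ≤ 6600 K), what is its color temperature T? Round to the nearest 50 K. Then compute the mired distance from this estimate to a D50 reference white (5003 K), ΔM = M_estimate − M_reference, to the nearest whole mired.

ln(t − 10) = (159 + 305.0) / 138.5 = 3.3502.
t − 10 = e^3.3502 = 28.508, so t = 38.508.
T = 100·t = 3851 K → 3850 K to the nearest 50 K.
M_estimate = 10⁶/3850 = 259.74; M_reference = 10⁶/5003 = 199.88.
ΔM = 259.74 − 199.88 = 59.86 → +60 mireds.

+60 mireds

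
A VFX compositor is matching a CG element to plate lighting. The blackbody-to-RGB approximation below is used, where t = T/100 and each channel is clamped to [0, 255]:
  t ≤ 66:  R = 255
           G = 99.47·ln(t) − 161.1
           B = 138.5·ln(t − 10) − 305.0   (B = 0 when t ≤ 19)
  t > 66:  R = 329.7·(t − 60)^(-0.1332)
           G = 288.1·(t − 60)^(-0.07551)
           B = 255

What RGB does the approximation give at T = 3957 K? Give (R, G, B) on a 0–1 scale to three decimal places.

(1.000, 0.803, 0.643)

t = 3957/100 = 39.57; the t ≤ 66 branch applies.
R = 255 by definition for t ≤ 66.
G = 99.47·ln 39.57 − 161.1 = 99.47·3.6781 − 161.1 = 204.758.
B = 138.5·ln(39.57 − 10) − 305.0 = 138.5·ln 29.57 − 305.0 = 138.5·3.3868 − 305.0 = 164.066.
Dividing each by 255: (1.0000, 0.8030, 0.6434) → (1.000, 0.803, 0.643).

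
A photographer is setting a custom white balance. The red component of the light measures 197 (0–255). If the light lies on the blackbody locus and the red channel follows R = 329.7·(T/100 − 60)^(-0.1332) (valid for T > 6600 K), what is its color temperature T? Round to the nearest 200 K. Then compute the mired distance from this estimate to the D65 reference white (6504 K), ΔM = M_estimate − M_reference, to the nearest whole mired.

-61 mireds

(t − 60)^(-0.1332) = 197/329.7 = 0.59751.
t − 60 = 0.59751^(1/-0.1332) = 0.59751^(-7.508) = 47.761, so t = 107.761.
T = 100·t = 10776 K → 10800 K to the nearest 200 K.
M_estimate = 10⁶/10800 = 92.59; M_reference = 10⁶/6504 = 153.75.
ΔM = 92.59 − 153.75 = -61.16 → -61 mireds.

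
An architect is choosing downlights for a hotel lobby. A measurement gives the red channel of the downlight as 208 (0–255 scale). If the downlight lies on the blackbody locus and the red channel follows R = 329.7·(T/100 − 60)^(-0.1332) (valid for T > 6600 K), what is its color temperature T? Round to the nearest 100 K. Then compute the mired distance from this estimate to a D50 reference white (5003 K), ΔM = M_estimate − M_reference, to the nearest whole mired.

(t − 60)^(-0.1332) = 208/329.7 = 0.63088.
t − 60 = 0.63088^(1/-0.1332) = 0.63088^(-7.508) = 31.763, so t = 91.763.
T = 100·t = 9176 K → 9200 K to the nearest 100 K.
M_estimate = 10⁶/9200 = 108.70; M_reference = 10⁶/5003 = 199.88.
ΔM = 108.70 − 199.88 = -91.18 → -91 mireds.

-91 mireds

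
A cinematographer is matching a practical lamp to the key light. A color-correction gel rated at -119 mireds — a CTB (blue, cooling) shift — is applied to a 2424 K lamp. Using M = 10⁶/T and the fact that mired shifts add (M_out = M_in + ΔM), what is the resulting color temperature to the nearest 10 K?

3410 K

M_in = 10⁶/2424 = 412.54 mireds.
M_out = 412.54 + (-119) = 293.54 mireds.
T_out = 10⁶/293.54 = 3406.7 K → 3410 K.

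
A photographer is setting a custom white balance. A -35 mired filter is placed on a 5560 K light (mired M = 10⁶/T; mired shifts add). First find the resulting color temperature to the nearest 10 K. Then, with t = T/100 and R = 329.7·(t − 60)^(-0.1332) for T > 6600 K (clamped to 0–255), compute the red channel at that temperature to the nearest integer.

M_in = 10⁶/5560 = 179.86; M_out = 179.86 + (-35) = 144.86.
T_out = 10⁶/144.86 = 6903.4 K → 6900 K; t = 69.
R = 329.7·(69 − 60)^(-0.1332) = 329.7·9^(-0.1332) = 329.7·0.74627 = 246.045.
Rounded: 246.

246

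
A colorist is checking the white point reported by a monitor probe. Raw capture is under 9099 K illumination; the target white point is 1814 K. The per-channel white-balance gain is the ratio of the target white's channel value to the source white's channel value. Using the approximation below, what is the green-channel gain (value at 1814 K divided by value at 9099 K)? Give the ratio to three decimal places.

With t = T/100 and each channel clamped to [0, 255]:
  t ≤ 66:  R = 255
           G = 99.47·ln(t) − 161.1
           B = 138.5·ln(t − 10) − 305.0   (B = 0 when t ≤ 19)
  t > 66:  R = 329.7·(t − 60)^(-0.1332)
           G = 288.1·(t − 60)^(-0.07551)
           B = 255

At 9099 K (t = 90.99):
  G = 288.1·(90.99 − 60)^(-0.07551) = 288.1·30.99^(-0.07551) = 288.1·0.77161 = 222.301.
At 1814 K (t = 18.14):
  G = 99.47·ln 18.14 − 161.1 = 99.47·2.8981 − 161.1 = 127.176.
Gain = 127.176 / 222.301 = 0.5721 → 0.572.

0.572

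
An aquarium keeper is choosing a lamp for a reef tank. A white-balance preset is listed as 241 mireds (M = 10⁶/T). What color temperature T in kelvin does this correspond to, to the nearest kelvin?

4149 K

T = 10⁶ / 241 = 4149.38 K → 4149 K.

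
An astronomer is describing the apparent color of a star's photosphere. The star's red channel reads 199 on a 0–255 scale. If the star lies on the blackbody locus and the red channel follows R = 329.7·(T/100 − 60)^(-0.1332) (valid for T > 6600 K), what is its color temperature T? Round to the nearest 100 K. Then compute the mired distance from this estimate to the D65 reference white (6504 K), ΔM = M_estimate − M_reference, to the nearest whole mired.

-58 mireds

(t − 60)^(-0.1332) = 199/329.7 = 0.60358.
t − 60 = 0.60358^(1/-0.1332) = 0.60358^(-7.508) = 44.273, so t = 104.273.
T = 100·t = 10427 K → 10400 K to the nearest 100 K.
M_estimate = 10⁶/10400 = 96.15; M_reference = 10⁶/6504 = 153.75.
ΔM = 96.15 − 153.75 = -57.60 → -58 mireds.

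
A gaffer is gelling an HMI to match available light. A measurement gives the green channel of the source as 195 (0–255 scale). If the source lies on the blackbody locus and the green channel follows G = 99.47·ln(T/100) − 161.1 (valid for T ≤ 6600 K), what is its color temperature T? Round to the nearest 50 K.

3600 K

ln t = (195 + 161.1) / 99.47 = 3.5800.
t = e^3.5800 = 35.873.
T = 100·t = 3587 K → 3600 K to the nearest 50 K.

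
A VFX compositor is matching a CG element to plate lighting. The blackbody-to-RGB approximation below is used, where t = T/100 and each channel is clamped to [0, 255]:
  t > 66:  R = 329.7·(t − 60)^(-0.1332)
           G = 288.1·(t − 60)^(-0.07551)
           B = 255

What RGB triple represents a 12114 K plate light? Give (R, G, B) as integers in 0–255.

(191, 211, 255)

t = 12114/100 = 121.14; the t > 66 branch applies.
R = 329.7·(121.14 − 60)^(-0.1332) = 329.7·61.14^(-0.1332) = 329.7·0.57818 = 190.625.
G = 288.1·(121.14 − 60)^(-0.07551) = 288.1·61.14^(-0.07551) = 288.1·0.73302 = 211.182.
B = 255 by definition for t > 66.
Rounded: (191, 211, 255).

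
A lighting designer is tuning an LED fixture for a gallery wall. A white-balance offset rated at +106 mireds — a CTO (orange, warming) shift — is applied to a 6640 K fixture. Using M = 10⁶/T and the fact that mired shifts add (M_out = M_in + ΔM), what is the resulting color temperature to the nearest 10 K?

3900 K

M_in = 10⁶/6640 = 150.60 mireds.
M_out = 150.60 + (+106) = 256.60 mireds.
T_out = 10⁶/256.60 = 3897.1 K → 3900 K.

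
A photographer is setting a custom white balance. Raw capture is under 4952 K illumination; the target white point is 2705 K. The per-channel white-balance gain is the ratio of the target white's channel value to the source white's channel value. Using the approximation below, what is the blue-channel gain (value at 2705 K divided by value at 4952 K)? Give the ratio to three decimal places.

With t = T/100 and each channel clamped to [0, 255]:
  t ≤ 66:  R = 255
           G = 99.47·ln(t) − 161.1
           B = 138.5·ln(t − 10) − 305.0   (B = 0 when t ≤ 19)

At 4952 K (t = 49.52):
  B = 138.5·ln(49.52 − 10) − 305.0 = 138.5·ln 39.52 − 305.0 = 138.5·3.6768 − 305.0 = 204.238.
At 2705 K (t = 27.05):
  B = 138.5·ln(27.05 − 10) − 305.0 = 138.5·ln 17.05 − 305.0 = 138.5·2.8362 − 305.0 = 87.807.
Gain = 87.807 / 204.238 = 0.4299 → 0.430.

0.430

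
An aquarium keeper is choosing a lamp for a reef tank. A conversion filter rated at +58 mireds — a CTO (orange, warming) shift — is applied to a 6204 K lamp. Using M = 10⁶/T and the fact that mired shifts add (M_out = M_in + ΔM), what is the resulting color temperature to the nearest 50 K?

4550 K

M_in = 10⁶/6204 = 161.19 mireds.
M_out = 161.19 + (+58) = 219.19 mireds.
T_out = 10⁶/219.19 = 4562.3 K → 4550 K.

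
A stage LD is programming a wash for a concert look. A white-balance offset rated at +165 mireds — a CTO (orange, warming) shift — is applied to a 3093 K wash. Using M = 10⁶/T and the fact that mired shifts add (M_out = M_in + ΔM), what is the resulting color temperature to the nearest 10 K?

2050 K

M_in = 10⁶/3093 = 323.31 mireds.
M_out = 323.31 + (+165) = 488.31 mireds.
T_out = 10⁶/488.31 = 2047.9 K → 2050 K.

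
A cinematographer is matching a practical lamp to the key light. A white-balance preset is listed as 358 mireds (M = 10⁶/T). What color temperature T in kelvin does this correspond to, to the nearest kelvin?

T = 10⁶ / 358 = 2793.30 K → 2793 K.

2793 K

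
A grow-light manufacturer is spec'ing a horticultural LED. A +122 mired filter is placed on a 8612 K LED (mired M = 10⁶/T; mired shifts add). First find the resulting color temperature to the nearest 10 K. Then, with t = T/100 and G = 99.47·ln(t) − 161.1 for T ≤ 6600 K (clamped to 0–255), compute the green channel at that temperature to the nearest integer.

211

M_in = 10⁶/8612 = 116.12; M_out = 116.12 + (+122) = 238.12.
T_out = 10⁶/238.12 = 4199.6 K → 4200 K; t = 42.
G = 99.47·ln 42 − 161.1 = 99.47·3.7377 − 161.1 = 210.686.
Rounded: 211.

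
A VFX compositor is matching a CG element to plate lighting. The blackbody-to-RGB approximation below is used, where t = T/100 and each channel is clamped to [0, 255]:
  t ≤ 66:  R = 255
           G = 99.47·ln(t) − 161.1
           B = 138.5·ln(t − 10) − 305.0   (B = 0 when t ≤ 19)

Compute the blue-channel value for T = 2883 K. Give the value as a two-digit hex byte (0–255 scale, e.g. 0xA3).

0x66

t = 2883/100 = 28.83; the t ≤ 66 branch applies.
B = 138.5·ln(28.83 − 10) − 305.0 = 138.5·ln 18.83 − 305.0 = 138.5·2.9355 − 305.0 = 101.560.
Rounded: 102; in hex, 0x66.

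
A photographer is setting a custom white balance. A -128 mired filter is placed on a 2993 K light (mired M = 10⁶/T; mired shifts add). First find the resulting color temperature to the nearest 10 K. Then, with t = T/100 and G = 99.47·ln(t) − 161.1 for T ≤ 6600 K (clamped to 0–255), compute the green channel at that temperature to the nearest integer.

M_in = 10⁶/2993 = 334.11; M_out = 334.11 + (-128) = 206.11.
T_out = 10⁶/206.11 = 4851.7 K → 4850 K; t = 48.5.
G = 99.47·ln 48.5 − 161.1 = 99.47·3.8816 − 161.1 = 224.999.
Rounded: 225.

225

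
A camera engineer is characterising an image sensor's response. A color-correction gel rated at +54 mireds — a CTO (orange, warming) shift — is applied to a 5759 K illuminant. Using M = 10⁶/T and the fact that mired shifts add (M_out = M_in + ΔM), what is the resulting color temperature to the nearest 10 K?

M_in = 10⁶/5759 = 173.64 mireds.
M_out = 173.64 + (+54) = 227.64 mireds.
T_out = 10⁶/227.64 = 4392.9 K → 4390 K.

4390 K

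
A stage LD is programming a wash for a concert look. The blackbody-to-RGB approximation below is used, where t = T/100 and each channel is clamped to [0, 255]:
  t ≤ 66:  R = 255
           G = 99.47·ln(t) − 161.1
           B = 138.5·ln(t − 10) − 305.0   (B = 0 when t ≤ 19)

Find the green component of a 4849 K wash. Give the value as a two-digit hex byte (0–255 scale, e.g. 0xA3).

t = 4849/100 = 48.49; the t ≤ 66 branch applies.
G = 99.47·ln 48.49 − 161.1 = 99.47·3.8814 − 161.1 = 224.979.
Rounded: 225; in hex, 0xE1.

0xE1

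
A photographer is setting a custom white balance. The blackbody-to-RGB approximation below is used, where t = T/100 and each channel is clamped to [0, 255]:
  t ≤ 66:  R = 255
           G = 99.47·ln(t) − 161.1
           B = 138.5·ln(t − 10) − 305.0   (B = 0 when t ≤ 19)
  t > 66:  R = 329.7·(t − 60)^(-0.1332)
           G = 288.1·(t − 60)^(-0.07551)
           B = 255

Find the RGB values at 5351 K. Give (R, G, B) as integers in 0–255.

(255, 235, 218)

t = 5351/100 = 53.51; the t ≤ 66 branch applies.
R = 255 by definition for t ≤ 66.
G = 99.47·ln 53.51 − 161.1 = 99.47·3.9799 − 161.1 = 234.778.
B = 138.5·ln(53.51 − 10) − 305.0 = 138.5·ln 43.51 − 305.0 = 138.5·3.7730 − 305.0 = 217.559.
Rounded: (255, 235, 218).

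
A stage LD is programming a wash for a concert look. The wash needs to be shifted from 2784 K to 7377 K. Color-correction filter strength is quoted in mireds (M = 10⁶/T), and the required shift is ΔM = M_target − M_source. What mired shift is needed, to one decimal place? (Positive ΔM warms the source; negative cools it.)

M_source = 10⁶/2784 = 359.195; M_target = 10⁶/7377 = 135.556.
ΔM = 135.556 − 359.195 = -223.639 → -223.6 mireds, a cooling shift.

-223.6 mireds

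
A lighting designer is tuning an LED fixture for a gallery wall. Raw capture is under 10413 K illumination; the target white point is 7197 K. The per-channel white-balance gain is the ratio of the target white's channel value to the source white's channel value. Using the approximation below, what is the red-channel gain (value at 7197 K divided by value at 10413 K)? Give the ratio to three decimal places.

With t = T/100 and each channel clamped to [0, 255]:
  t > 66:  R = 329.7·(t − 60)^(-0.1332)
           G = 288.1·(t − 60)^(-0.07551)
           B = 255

At 10413 K (t = 104.13):
  R = 329.7·(104.13 − 60)^(-0.1332) = 329.7·44.13^(-0.1332) = 329.7·0.60384 = 199.086.
At 7197 K (t = 71.97):
  R = 329.7·(71.97 − 60)^(-0.1332) = 329.7·11.97^(-0.1332) = 329.7·0.71845 = 236.874.
Gain = 236.874 / 199.086 = 1.1898 → 1.190.

1.190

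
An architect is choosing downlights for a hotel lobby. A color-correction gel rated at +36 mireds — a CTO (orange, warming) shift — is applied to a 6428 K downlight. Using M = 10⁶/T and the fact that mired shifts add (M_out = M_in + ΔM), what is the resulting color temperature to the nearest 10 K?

5220 K

M_in = 10⁶/6428 = 155.57 mireds.
M_out = 155.57 + (+36) = 191.57 mireds.
T_out = 10⁶/191.57 = 5220.0 K → 5220 K.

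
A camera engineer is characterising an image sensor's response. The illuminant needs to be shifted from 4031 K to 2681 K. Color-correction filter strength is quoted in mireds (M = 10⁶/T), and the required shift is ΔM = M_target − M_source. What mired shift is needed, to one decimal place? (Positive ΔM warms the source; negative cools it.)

+124.9 mireds

M_source = 10⁶/4031 = 248.077; M_target = 10⁶/2681 = 372.995.
ΔM = 372.995 − 248.077 = 124.918 → +124.9 mireds, a warming shift.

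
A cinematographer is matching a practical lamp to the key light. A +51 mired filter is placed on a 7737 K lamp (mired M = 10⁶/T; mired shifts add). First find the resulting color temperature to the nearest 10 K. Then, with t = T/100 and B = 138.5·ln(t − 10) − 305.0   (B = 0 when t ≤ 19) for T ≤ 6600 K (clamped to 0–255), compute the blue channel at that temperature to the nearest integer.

224

M_in = 10⁶/7737 = 129.25; M_out = 129.25 + (+51) = 180.25.
T_out = 10⁶/180.25 = 5547.9 K → 5550 K; t = 55.5.
B = 138.5·ln(55.5 − 10) − 305.0 = 138.5·ln 45.5 − 305.0 = 138.5·3.8177 − 305.0 = 223.753.
Rounded: 224.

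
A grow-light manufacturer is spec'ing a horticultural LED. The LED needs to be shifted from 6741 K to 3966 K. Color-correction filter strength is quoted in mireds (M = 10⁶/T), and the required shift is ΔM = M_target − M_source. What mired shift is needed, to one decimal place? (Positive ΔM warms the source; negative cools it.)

M_source = 10⁶/6741 = 148.346; M_target = 10⁶/3966 = 252.143.
ΔM = 252.143 − 148.346 = 103.797 → +103.8 mireds, a warming shift.

+103.8 mireds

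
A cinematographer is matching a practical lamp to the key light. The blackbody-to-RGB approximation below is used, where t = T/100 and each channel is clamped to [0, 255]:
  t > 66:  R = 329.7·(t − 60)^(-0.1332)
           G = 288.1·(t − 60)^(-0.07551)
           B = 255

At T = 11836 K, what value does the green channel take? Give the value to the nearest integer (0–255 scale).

212

t = 11836/100 = 118.36; the t > 66 branch applies.
G = 288.1·(118.36 − 60)^(-0.07551) = 288.1·58.36^(-0.07551) = 288.1·0.73560 = 211.926.
Rounded: 212.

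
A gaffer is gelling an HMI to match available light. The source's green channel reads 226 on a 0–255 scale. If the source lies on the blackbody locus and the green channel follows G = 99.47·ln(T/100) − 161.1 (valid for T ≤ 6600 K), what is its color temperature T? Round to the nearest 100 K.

ln t = (226 + 161.1) / 99.47 = 3.8916.
t = e^3.8916 = 48.990.
T = 100·t = 4899 K → 4900 K to the nearest 100 K.

4900 K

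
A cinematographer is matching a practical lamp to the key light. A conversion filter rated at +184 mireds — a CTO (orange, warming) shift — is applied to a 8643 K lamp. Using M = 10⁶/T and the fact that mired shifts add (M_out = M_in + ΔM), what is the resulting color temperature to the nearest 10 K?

3340 K

M_in = 10⁶/8643 = 115.70 mireds.
M_out = 115.70 + (+184) = 299.70 mireds.
T_out = 10⁶/299.70 = 3336.7 K → 3340 K.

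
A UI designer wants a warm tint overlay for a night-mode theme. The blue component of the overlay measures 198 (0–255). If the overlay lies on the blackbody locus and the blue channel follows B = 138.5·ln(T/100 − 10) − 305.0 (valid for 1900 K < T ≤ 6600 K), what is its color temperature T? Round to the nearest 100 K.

ln(t − 10) = (198 + 305.0) / 138.5 = 3.6318.
t − 10 = e^3.6318 = 37.780, so t = 47.780.
T = 100·t = 4778 K → 4800 K to the nearest 100 K.

4800 K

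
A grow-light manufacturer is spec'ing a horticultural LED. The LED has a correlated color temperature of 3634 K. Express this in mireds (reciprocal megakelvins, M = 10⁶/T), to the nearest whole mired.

M = 10⁶ / 3634 = 275.179 → 275 mireds.

275 mireds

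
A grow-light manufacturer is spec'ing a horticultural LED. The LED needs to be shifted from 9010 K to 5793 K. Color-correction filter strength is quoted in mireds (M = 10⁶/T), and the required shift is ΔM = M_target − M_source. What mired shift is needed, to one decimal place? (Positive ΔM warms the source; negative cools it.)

M_source = 10⁶/9010 = 110.988; M_target = 10⁶/5793 = 172.622.
ΔM = 172.622 − 110.988 = 61.634 → +61.6 mireds, a warming shift.

+61.6 mireds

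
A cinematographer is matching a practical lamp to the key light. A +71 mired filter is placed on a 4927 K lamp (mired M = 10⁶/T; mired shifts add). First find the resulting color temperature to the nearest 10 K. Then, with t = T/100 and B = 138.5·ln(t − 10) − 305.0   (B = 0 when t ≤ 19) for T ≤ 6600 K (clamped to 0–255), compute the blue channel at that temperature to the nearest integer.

M_in = 10⁶/4927 = 202.96; M_out = 202.96 + (+71) = 273.96.
T_out = 10⁶/273.96 = 3650.1 K → 3650 K; t = 36.5.
B = 138.5·ln(36.5 − 10) − 305.0 = 138.5·ln 26.5 − 305.0 = 138.5·3.2771 − 305.0 = 148.885.
Rounded: 149.

149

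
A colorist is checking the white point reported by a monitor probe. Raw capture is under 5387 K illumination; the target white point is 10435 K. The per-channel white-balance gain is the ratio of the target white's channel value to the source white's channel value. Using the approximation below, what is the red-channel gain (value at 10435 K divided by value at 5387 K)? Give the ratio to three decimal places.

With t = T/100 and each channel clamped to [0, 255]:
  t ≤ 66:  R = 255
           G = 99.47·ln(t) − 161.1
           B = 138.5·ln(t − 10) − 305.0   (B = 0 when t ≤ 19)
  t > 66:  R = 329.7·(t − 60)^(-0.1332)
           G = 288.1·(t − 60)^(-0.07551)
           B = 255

0.780

At 5387 K (t = 53.87):
  R = 255 by definition for t ≤ 66.
At 10435 K (t = 104.35):
  R = 329.7·(104.35 − 60)^(-0.1332) = 329.7·44.35^(-0.1332) = 329.7·0.60344 = 198.954.
Gain = 198.954 / 255.000 = 0.7802 → 0.780.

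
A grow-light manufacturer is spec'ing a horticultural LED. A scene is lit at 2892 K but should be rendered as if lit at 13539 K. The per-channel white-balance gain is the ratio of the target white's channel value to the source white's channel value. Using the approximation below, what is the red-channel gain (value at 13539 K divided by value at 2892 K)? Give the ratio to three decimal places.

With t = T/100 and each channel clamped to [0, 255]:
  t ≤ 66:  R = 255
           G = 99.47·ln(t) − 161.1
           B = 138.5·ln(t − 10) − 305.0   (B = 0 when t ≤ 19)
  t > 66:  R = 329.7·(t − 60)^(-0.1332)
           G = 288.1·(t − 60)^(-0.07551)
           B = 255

At 2892 K (t = 28.92):
  R = 255 by definition for t ≤ 66.
At 13539 K (t = 135.39):
  R = 329.7·(135.39 − 60)^(-0.1332) = 329.7·75.39^(-0.1332) = 329.7·0.56227 = 185.379.
Gain = 185.379 / 255.000 = 0.7270 → 0.727.

0.727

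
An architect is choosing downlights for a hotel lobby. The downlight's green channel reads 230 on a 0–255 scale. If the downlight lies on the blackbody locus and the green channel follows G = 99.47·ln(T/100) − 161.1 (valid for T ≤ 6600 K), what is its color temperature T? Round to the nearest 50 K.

5100 K

ln t = (230 + 161.1) / 99.47 = 3.9318.
t = e^3.9318 = 51.001.
T = 100·t = 5100 K → 5100 K to the nearest 50 K.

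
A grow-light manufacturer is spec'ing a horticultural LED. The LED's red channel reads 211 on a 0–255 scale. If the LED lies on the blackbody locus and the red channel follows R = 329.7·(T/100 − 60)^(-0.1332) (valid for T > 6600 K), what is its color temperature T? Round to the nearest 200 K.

(t − 60)^(-0.1332) = 211/329.7 = 0.63998.
t − 60 = 0.63998^(1/-0.1332) = 0.63998^(-7.508) = 28.525, so t = 88.525.
T = 100·t = 8853 K → 8800 K to the nearest 200 K.

8800 K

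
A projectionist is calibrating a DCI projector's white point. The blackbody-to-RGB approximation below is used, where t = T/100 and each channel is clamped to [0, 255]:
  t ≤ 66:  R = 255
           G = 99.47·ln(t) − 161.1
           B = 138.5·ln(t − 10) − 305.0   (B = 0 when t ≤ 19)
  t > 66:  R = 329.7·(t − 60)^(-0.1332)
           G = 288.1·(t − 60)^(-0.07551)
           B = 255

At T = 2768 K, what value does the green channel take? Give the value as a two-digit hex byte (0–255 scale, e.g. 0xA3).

t = 2768/100 = 27.68; the t ≤ 66 branch applies.
G = 99.47·ln 27.68 − 161.1 = 99.47·3.3207 − 161.1 = 169.211.
Rounded: 169; in hex, 0xA9.

0xA9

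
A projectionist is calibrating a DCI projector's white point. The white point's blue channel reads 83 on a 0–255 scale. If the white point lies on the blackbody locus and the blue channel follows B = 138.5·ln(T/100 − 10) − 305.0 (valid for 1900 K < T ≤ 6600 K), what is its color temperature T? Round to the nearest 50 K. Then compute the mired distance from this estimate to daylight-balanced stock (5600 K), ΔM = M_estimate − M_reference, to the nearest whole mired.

+199 mireds

ln(t − 10) = (83 + 305.0) / 138.5 = 2.8014.
t − 10 = e^2.8014 = 16.468, so t = 26.468.
T = 100·t = 2647 K → 2650 K to the nearest 50 K.
M_estimate = 10⁶/2650 = 377.36; M_reference = 10⁶/5600 = 178.57.
ΔM = 377.36 − 178.57 = 198.79 → +199 mireds.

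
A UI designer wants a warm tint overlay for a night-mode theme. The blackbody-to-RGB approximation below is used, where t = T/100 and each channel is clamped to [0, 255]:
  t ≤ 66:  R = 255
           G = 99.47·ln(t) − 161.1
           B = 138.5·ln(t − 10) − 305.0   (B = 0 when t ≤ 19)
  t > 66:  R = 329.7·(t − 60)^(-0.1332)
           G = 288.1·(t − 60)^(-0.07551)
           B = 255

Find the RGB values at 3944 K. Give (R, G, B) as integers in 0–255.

t = 3944/100 = 39.44; the t ≤ 66 branch applies.
R = 255 by definition for t ≤ 66.
G = 99.47·ln 39.44 − 161.1 = 99.47·3.6748 − 161.1 = 204.430.
B = 138.5·ln(39.44 − 10) − 305.0 = 138.5·ln 29.44 − 305.0 = 138.5·3.3824 − 305.0 = 163.456.
Rounded: (255, 204, 163).

(255, 204, 163)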